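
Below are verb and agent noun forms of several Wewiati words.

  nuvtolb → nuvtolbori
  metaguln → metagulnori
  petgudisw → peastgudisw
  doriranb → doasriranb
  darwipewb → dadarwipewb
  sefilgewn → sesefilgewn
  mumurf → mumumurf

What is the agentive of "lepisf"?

leaspisf

nuvtolb and doriranb both end in -b yet inflect differently (nuvtolbori, doasriranb), so the final letter is not what conditions the rule; the second-to-last letter is.
"lepisf" has second-to-last letter 's'. The one such stem in the data (petgudisw → peastgudisw) inserts -as- after the first vowel (as does doriranb), so the same rule applies.
So lepisf → leaspisf.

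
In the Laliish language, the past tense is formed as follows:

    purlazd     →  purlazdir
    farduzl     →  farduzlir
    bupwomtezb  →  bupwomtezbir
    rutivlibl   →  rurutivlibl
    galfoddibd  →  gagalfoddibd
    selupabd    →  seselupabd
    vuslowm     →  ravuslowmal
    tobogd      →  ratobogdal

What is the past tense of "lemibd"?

farduzl and rutivlibl both end in -l yet inflect differently (farduzlir, rurutivlibl), so the final letter is not what conditions the rule; the second-to-last letter is.
"lemibd" has second-to-last letter 'b'. The stems whose second-to-last letter is 'b' (rutivlibl → rurutivlibl, galfoddibd → gagalfoddibd, selupabd → seselupabd) repeat the first consonant+vowel as a prefix.
So lemibd → lelemibd.

lelemibd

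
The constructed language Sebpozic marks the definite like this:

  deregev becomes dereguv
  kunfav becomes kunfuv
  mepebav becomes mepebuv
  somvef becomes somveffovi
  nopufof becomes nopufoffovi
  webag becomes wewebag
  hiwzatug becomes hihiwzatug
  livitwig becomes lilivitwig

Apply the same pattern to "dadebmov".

deregev and somvef both have last vowel 'e' yet inflect differently (dereguv, somveffovi), so the last vowel is not what conditions the rule; the final letter is.
"dadebmov" ends in -v. The stems ending in -v (deregev → dereguv, kunfav → kunfuv, mepebav → mepebuv) change the last vowel to 'u'.
The other patterns: stems ending in -f double the final consonant and add -ovi; stems ending in -g repeat the first consonant+vowel as a prefix.
So dadebmov → dadebmuv.

dadebmuv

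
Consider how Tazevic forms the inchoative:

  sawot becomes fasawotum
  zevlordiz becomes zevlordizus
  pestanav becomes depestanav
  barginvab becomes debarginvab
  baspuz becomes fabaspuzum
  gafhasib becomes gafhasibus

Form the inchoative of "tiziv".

gafhasib and barginvab both end in -b yet inflect differently (gafhasibus, debarginvab), so the final letter is not what conditions the rule; the last vowel is.
"tiziv" has last vowel 'i'. The stems whose last vowel is 'i' (zevlordiz → zevlordizus, gafhasib → gafhasibus) add -us.
So tiziv → tizivus.

tizivus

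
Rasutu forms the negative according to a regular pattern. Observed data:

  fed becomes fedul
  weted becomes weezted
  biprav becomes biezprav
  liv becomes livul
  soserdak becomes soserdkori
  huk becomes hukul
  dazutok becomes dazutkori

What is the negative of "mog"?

mogul

fed and weted both end in -d yet inflect differently (fedul, weezted), so the final letter is not what conditions the rule; the number of vowels is.
"mog" has 1 vowel. The stems with 1 vowel (fed → fedul, huk → hukul, liv → livul) add -ul.
The other patterns: stems with 2 vowels insert -ez- after the first vowel; stems with 3 vowels delete the last vowel and add -ori.
So mog → mogul.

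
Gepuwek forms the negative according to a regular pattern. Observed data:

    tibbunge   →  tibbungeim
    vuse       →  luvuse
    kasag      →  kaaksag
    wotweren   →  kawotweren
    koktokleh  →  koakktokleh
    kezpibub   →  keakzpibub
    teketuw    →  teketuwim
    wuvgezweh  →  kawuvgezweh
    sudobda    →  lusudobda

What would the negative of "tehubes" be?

tehubesim

"tehubes" begins with t-. The stems beginning with t- (tibbunge → tibbungeim, teketuw → teketuwim) add -im.
The other patterns: stems beginning with w- add the prefix ka-; stems beginning with k- insert -ak- after the first vowel; stems beginning with s- or v- add the prefix lu-.
So tehubes → tehubesim.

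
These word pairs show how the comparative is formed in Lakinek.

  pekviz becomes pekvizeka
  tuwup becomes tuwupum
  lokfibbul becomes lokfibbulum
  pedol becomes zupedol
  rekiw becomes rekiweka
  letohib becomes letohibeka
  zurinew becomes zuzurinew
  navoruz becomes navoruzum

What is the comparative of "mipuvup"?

mipuvupum

"mipuvup" has last vowel 'u'. The stems whose last vowel is 'u' (navoruz → navoruzum, lokfibbul → lokfibbulum, tuwup → tuwupum) add -um.
So mipuvup → mipuvupum.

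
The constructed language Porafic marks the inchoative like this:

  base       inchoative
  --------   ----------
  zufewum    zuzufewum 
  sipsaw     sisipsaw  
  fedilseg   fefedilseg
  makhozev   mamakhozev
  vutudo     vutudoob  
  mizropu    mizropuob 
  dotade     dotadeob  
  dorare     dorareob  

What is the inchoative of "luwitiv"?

"luwitiv" ends in a consonant. The stems ending in a consonant (zufewum → zuzufewum, sipsaw → sisipsaw, fedilseg → fefedilseg) repeat the first consonant+vowel as a prefix.
So luwitiv → luluwitiv.

luluwitiv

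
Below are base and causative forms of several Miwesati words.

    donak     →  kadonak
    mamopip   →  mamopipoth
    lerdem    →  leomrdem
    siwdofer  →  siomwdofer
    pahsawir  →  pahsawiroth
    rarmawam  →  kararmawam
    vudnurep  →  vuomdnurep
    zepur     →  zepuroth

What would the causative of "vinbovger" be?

mamopip and vudnurep both end in -p yet inflect differently (mamopipoth, vuomdnurep), so the final letter is not what conditions the rule; the last vowel is.
"vinbovger" has last vowel 'e'. The stems whose last vowel is 'e' (vudnurep → vuomdnurep, lerdem → leomrdem, siwdofer → siomwdofer) insert -om- after the first vowel.
The other patterns: stems whose last vowel is 'a' add the prefix ka-; stems whose last vowel is 'i' or 'u' add -oth.
So vinbovger → viomnbovger.

viomnbovger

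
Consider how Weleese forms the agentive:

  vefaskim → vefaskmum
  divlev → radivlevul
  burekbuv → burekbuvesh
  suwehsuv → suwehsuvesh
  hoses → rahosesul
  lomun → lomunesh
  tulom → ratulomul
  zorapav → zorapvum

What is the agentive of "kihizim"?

kihizmum

"kihizim" has last vowel 'i'. The one such stem in the data (vefaskim → vefaskmum) deletes the last vowel and adds -um (as does zorapav), so the same rule applies.
So kihizim → kihizmum.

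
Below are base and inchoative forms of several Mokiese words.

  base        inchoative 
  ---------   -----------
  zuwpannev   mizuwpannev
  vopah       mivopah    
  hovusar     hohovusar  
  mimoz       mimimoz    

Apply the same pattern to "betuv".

mibetuv

vopah and hovusar both have last vowel 'a' yet inflect differently (mivopah, hohovusar), so the last vowel is not what conditions the rule; the final letter is.
"betuv" ends in -v. The one such stem in the data (zuwpannev → mizuwpannev) adds the prefix mi-, so the same rule applies.
The other pattern: stems ending in -r or -z repeat the first consonant+vowel as a prefix.
So betuv → mibetuv.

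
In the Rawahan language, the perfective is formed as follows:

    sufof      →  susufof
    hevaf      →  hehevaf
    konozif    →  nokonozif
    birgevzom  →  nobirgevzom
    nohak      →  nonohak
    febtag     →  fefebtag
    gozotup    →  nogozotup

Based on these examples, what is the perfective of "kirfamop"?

nokirfamop

"kirfamop" has 3 vowels. The stems with 3 vowels (konozif → nokonozif, birgevzom → nobirgevzom, gozotup → nogozotup) add the prefix no-.
So kirfamop → nokirfamop.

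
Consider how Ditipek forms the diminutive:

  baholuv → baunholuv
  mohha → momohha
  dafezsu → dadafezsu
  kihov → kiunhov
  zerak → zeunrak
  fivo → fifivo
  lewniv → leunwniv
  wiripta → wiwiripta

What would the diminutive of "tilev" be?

tiunlev

"tilev" ends in a consonant. The stems ending in a consonant (zerak → zeunrak, lewniv → leunwniv, kihov → kiunhov) insert -un- after the first vowel.
The other pattern: stems ending in a vowel repeat the first consonant+vowel as a prefix.
So tilev → tiunlev.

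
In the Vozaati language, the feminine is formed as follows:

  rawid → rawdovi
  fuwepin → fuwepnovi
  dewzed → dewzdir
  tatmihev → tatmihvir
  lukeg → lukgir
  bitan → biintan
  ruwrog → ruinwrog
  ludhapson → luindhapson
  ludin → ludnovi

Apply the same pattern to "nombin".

nombnovi

"nombin" has last vowel 'i'. The stems whose last vowel is 'i' (fuwepin → fuwepnovi, rawid → rawdovi, ludin → ludnovi) delete the last vowel and add -ovi.
So nombin → nombnovi.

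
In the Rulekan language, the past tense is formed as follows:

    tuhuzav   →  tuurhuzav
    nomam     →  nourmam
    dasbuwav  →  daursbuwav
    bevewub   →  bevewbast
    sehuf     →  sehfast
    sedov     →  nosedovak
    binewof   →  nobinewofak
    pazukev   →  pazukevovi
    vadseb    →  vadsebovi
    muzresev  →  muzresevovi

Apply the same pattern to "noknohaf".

tuhuzav and sedov both end in -v yet inflect differently (tuurhuzav, nosedovak), so the final letter is not what conditions the rule; the last vowel is.
"noknohaf" has last vowel 'a'. The stems whose last vowel is 'a' (tuhuzav → tuurhuzav, nomam → nourmam, dasbuwav → daursbuwav) insert -ur- after the first vowel.
The other patterns: stems whose last vowel is 'u' delete the last vowel and add -ast; stems whose last vowel is 'o' add no- … -ak around the stem; stems whose last vowel is 'e' add -ovi.
So noknohaf → nourknohaf.

nourknohaf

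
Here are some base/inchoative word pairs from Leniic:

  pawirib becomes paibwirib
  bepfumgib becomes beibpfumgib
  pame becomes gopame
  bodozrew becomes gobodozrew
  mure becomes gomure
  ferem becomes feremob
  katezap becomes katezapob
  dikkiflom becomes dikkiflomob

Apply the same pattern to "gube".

"gube" ends in -e. The stems ending in -e (pame → gopame, mure → gomure) add the prefix go-.
So gube → gogube.

gogube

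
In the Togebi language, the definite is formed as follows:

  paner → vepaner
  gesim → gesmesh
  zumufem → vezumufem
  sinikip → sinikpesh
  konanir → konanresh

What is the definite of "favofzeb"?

konanir and paner both end in -r yet inflect differently (konanresh, vepaner), so the final letter is not what conditions the rule; the last vowel is.
"favofzeb" has last vowel 'e'. The stems whose last vowel is 'e' (paner → vepaner, zumufem → vezumufem) add the prefix ve-.
The other pattern: stems whose last vowel is 'i' delete the last vowel and add -esh.
So favofzeb → vefavofzeb.

vefavofzeb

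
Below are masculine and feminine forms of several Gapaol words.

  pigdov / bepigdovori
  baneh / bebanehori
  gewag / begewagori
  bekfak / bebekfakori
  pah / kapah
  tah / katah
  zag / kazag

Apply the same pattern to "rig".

baneh and pah both end in -h yet inflect differently (bebanehori, kapah), so the final letter is not what conditions the rule; the number of vowels is.
"rig" has 1 vowel. The stems with 1 vowel (pah → kapah, tah → katah, zag → kazag) add the prefix ka-.
The other pattern: stems with 2 vowels add be- … -ori around the stem.
So rig → karig.

karig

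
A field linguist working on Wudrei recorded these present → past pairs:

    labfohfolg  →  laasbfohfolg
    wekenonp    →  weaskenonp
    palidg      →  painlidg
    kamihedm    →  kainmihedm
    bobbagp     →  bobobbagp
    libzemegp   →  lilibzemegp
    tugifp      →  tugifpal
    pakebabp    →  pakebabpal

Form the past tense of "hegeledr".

heingeledr

labfohfolg and palidg both end in -g yet inflect differently (laasbfohfolg, painlidg), so the final letter is not what conditions the rule; the second-to-last letter is.
"hegeledr" has second-to-last letter 'd'. The stems whose second-to-last letter is 'd' (palidg → painlidg, kamihedm → kainmihedm) insert -in- after the first vowel.
The other patterns: stems whose second-to-last letter is 'l' or 'n' insert -as- after the first vowel; stems whose second-to-last letter is 'g' repeat the first consonant+vowel as a prefix; stems whose second-to-last letter is 'b' or 'f' add -al.
So hegeledr → heingeledr.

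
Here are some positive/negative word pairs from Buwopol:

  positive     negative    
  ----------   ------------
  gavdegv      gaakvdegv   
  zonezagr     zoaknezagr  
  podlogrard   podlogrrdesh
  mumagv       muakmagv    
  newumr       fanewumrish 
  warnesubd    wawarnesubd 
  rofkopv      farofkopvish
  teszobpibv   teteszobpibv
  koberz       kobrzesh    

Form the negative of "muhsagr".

muakhsagr

"muhsagr" has second-to-last letter 'g'. The stems whose second-to-last letter is 'g' (gavdegv → gaakvdegv, mumagv → muakmagv, zonezagr → zoaknezagr) insert -ak- after the first vowel.
The other patterns: stems whose second-to-last letter is 'r' delete the last vowel and add -esh; stems whose second-to-last letter is 'b' repeat the first consonant+vowel as a prefix; stems whose second-to-last letter is 'm' or 'p' add fa- … -ish around the stem.
So muhsagr → muakhsagr.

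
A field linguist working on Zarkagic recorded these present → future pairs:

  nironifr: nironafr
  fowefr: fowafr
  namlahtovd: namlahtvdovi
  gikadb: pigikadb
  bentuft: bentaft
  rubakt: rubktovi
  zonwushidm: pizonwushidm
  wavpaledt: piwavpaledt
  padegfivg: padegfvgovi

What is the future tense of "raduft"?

wavpaledt and bentuft both end in -t yet inflect differently (piwavpaledt, bentaft), so the final letter is not what conditions the rule; the second-to-last letter is.
"raduft" has second-to-last letter 'f'. The stems whose second-to-last letter is 'f' (nironifr → nironafr, bentuft → bentaft, fowefr → fowafr) change the last vowel to 'a'.
The other patterns: stems whose second-to-last letter is 'd' add the prefix pi-; stems whose second-to-last letter is 'k' or 'v' delete the last vowel and add -ovi.
So raduft → radaft.

radaft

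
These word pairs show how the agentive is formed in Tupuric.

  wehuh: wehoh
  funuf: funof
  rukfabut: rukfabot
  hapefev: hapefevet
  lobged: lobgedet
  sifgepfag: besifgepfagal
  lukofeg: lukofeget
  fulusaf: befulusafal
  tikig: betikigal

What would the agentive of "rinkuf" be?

rinkof

funuf and fulusaf both end in -f yet inflect differently (funof, befulusafal), so the final letter is not what conditions the rule; the last vowel is.
"rinkuf" has last vowel 'u'. The stems whose last vowel is 'u' (rukfabut → rukfabot, funuf → funof, wehuh → wehoh) change the last vowel to 'o'.
The other patterns: stems whose last vowel is 'e' add -et; stems whose last vowel is 'a' or 'i' add be- … -al around the stem.
So rinkuf → rinkof.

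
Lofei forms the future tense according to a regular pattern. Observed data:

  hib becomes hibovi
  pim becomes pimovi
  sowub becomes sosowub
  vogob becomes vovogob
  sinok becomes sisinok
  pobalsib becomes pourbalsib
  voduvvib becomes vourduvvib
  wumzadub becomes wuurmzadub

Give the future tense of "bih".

hib and sowub both end in -b yet inflect differently (hibovi, sosowub), so the final letter is not what conditions the rule; the number of vowels is.
"bih" has 1 vowel. The stems with 1 vowel (hib → hibovi, pim → pimovi) add -ovi.
The other patterns: stems with 2 vowels repeat the first consonant+vowel as a prefix; stems with 3 vowels insert -ur- after the first vowel.
So bih → bihovi.

bihovi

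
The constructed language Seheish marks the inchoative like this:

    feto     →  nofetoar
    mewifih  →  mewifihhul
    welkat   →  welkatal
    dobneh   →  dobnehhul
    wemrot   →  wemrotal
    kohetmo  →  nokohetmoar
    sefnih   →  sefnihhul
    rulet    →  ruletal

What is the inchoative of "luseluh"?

luseluhhul

"luseluh" ends in -h. The stems ending in -h (mewifih → mewifihhul, sefnih → sefnihhul, dobneh → dobnehhul) double the final consonant and add -ul.
So luseluh → luseluhhul.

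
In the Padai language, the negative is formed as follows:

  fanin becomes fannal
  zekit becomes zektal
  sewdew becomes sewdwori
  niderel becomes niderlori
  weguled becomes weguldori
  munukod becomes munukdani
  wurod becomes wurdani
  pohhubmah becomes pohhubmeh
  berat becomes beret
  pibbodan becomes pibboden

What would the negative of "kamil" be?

kamlal

weguled and munukod both end in -d yet inflect differently (weguldori, munukdani), so the final letter is not what conditions the rule; the last vowel is.
"kamil" has last vowel 'i'. The stems whose last vowel is 'i' (fanin → fannal, zekit → zektal) delete the last vowel and add -al.
The other patterns: stems whose last vowel is 'e' delete the last vowel and add -ori; stems whose last vowel is 'o' delete the last vowel and add -ani; stems whose last vowel is 'a' change the last vowel to 'e'.
So kamil → kamlal.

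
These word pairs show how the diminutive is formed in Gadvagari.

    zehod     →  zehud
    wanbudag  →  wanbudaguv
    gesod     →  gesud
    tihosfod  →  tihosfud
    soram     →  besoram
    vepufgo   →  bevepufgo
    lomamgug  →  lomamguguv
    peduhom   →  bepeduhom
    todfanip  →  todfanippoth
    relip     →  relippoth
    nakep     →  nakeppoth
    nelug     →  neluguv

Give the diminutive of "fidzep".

wanbudag and soram both have last vowel 'a' yet inflect differently (wanbudaguv, besoram), so the last vowel is not what conditions the rule; the final letter is.
"fidzep" ends in -p. The stems ending in -p (todfanip → todfanippoth, relip → relippoth, nakep → nakeppoth) double the final consonant and add -oth.
So fidzep → fidzeppoth.

fidzeppoth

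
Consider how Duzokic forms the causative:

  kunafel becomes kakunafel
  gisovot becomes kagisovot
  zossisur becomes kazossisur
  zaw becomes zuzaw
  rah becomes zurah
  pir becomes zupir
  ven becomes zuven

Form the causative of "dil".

"dil" has 1 vowel. The stems with 1 vowel (zaw → zuzaw, rah → zurah, pir → zupir) add the prefix zu-.
The other pattern: stems with 3 vowels add the prefix ka-.
So dil → zudil.

zudil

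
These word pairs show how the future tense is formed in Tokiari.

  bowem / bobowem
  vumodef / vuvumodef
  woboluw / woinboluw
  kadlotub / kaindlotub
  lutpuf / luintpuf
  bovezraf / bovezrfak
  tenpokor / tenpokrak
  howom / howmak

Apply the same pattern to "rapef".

"rapef" has last vowel 'e'. The stems whose last vowel is 'e' (bowem → bobowem, vumodef → vuvumodef) repeat the first consonant+vowel as a prefix.
The other patterns: stems whose last vowel is 'u' insert -in- after the first vowel; stems whose last vowel is 'a' or 'o' delete the last vowel and add -ak.
So rapef → rarapef.

rarapef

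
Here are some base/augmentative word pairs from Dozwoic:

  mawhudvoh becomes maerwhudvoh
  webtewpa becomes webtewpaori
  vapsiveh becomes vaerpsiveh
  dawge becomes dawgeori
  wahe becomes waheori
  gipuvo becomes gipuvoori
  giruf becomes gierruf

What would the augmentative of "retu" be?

retuori

vapsiveh and wahe both have last vowel 'e' yet inflect differently (vaerpsiveh, waheori), so the last vowel is not what conditions the rule; whether the stem ends in a vowel or a consonant is.
"retu" ends in a vowel. The stems ending in a vowel (wahe → waheori, webtewpa → webtewpaori, gipuvo → gipuvoori) add -ori.
The other pattern: stems ending in a consonant insert -er- after the first vowel.
So retu → retuori.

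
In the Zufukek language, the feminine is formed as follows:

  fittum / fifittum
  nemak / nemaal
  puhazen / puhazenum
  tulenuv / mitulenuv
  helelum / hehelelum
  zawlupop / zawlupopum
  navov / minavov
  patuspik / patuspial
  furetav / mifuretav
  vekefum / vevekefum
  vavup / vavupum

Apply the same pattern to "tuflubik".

"tuflubik" ends in -k. The stems ending in -k (nemak → nemaal, patuspik → patuspial) drop the final letter and add -al.
So tuflubik → tuflubial.

tuflubial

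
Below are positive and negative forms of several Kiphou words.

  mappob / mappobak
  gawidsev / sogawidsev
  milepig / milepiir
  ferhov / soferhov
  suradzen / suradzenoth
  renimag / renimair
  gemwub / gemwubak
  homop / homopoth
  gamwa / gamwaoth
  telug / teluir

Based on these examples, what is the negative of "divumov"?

mappob and ferhov both have last vowel 'o' yet inflect differently (mappobak, soferhov), so the last vowel is not what conditions the rule; the final letter is.
"divumov" ends in -v. The stems ending in -v (gawidsev → sogawidsev, ferhov → soferhov) add the prefix so-.
The other patterns: stems ending in -b add -ak; stems ending in -g drop the final letter and add -ir; stems ending in -a, -n or -p add -oth.
So divumov → sodivumov.

sodivumov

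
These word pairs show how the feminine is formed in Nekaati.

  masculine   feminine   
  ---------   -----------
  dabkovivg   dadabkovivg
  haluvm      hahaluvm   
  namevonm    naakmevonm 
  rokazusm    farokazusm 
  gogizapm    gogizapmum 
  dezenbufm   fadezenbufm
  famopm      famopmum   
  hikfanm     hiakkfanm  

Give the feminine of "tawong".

famopm and haluvm both end in -m yet inflect differently (famopmum, hahaluvm), so the final letter is not what conditions the rule; the second-to-last letter is.
"tawong" has second-to-last letter 'n'. The stems whose second-to-last letter is 'n' (hikfanm → hiakkfanm, namevonm → naakmevonm) insert -ak- after the first vowel.
The other patterns: stems whose second-to-last letter is 'p' add -um; stems whose second-to-last letter is 'v' repeat the first consonant+vowel as a prefix; stems whose second-to-last letter is 'f' or 's' add the prefix fa-.
So tawong → taakwong.

taakwong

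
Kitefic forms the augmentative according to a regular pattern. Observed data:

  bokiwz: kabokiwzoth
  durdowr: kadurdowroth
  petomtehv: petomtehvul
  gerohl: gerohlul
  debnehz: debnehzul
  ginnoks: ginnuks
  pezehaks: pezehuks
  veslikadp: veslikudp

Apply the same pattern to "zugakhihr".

zugakhihrul

"zugakhihr" has second-to-last letter 'h'. The stems whose second-to-last letter is 'h' (petomtehv → petomtehvul, gerohl → gerohlul, debnehz → debnehzul) add -ul.
So zugakhihr → zugakhihrul.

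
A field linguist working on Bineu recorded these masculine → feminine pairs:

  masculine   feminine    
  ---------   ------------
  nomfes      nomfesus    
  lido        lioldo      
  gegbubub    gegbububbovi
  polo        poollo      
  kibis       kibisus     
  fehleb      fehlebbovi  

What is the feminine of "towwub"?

"towwub" ends in -b. The stems ending in -b (gegbubub → gegbububbovi, fehleb → fehlebbovi) double the final consonant and add -ovi.
The other patterns: stems ending in -s add -us; stems ending in -o insert -ol- after the first vowel.
So towwub → towwubbovi.

towwubbovi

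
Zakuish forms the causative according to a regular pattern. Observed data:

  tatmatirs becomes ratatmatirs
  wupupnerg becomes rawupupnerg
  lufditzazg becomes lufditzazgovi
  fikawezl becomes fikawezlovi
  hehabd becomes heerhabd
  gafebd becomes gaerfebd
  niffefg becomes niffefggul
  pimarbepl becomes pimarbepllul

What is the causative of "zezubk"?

wupupnerg and lufditzazg both end in -g yet inflect differently (rawupupnerg, lufditzazgovi), so the final letter is not what conditions the rule; the second-to-last letter is.
"zezubk" has second-to-last letter 'b'. The stems whose second-to-last letter is 'b' (hehabd → heerhabd, gafebd → gaerfebd) insert -er- after the first vowel.
The other patterns: stems whose second-to-last letter is 'r' add the prefix ra-; stems whose second-to-last letter is 'z' add -ovi; stems whose second-to-last letter is 'f' or 'p' double the final consonant and add -ul.
So zezubk → zeerzubk.

zeerzubk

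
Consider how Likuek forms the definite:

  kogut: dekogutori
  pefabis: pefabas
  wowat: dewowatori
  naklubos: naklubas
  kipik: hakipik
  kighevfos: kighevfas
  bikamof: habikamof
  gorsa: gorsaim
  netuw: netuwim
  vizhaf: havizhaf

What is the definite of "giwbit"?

degiwbitori

"giwbit" ends in -t. The stems ending in -t (kogut → dekogutori, wowat → dewowatori) add de- … -ori around the stem.
So giwbit → degiwbitori.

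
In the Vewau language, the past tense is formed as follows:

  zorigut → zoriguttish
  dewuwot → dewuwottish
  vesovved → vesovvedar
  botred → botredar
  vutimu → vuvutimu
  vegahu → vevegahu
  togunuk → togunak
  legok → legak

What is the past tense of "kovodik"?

kovodak

"kovodik" ends in -k. The stems ending in -k (togunuk → togunak, legok → legak) change the last vowel to 'a'.
The other patterns: stems ending in -t double the final consonant and add -ish; stems ending in -d add -ar; stems ending in -u repeat the first consonant+vowel as a prefix.
So kovodik → kovodak.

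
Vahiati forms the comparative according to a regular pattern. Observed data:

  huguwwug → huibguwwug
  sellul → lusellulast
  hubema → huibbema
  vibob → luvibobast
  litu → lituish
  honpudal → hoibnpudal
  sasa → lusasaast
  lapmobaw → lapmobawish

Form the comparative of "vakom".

luvakomast

honpudal and sellul both end in -l yet inflect differently (hoibnpudal, lusellulast), so the final letter is not what conditions the rule; the first letter is.
"vakom" begins with v-. The one such stem in the data (vibob → luvibobast) adds lu- … -ast around the stem, so the same rule applies.
So vakom → luvakomast.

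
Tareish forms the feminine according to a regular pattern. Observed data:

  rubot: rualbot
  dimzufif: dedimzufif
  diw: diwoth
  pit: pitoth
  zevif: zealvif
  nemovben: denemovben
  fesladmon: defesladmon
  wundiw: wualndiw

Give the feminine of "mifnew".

mialfnew

diw and wundiw both end in -w yet inflect differently (diwoth, wualndiw), so the final letter is not what conditions the rule; the number of vowels is.
"mifnew" has 2 vowels. The stems with 2 vowels (wundiw → wualndiw, zevif → zealvif, rubot → rualbot) insert -al- after the first vowel.
The other patterns: stems with 1 vowel add -oth; stems with 3 vowels add the prefix de-.
So mifnew → mialfnew.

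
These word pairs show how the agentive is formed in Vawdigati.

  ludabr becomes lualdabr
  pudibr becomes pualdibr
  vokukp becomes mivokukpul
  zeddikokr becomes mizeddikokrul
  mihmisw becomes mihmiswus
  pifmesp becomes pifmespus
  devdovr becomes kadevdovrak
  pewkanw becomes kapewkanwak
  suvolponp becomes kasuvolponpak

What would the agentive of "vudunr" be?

ludabr and zeddikokr both end in -r yet inflect differently (lualdabr, mizeddikokrul), so the final letter is not what conditions the rule; the second-to-last letter is.
"vudunr" has second-to-last letter 'n'. The stems whose second-to-last letter is 'n' (pewkanw → kapewkanwak, suvolponp → kasuvolponpak) add ka- … -ak around the stem.
So vudunr → kavudunrak.

kavudunrak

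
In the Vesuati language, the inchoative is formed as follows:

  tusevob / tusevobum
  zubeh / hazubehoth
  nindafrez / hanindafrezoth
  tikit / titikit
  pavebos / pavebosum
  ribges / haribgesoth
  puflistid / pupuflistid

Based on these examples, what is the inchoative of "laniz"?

ribges and pavebos both end in -s yet inflect differently (haribgesoth, pavebosum), so the final letter is not what conditions the rule; the last vowel is.
"laniz" has last vowel 'i'. The stems whose last vowel is 'i' (tikit → titikit, puflistid → pupuflistid) repeat the first consonant+vowel as a prefix.
The other patterns: stems whose last vowel is 'e' add ha- … -oth around the stem; stems whose last vowel is 'o' add -um.
So laniz → lalaniz.

lalaniz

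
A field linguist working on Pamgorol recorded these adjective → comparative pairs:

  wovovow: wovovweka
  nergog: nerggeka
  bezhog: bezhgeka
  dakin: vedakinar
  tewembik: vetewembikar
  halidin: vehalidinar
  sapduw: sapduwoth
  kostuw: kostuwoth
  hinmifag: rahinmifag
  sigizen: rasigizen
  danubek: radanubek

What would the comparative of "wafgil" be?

"wafgil" has last vowel 'i'. The stems whose last vowel is 'i' (dakin → vedakinar, tewembik → vetewembikar, halidin → vehalidinar) add ve- … -ar around the stem.
The other patterns: stems whose last vowel is 'o' delete the last vowel and add -eka; stems whose last vowel is 'u' add -oth; stems whose last vowel is 'a' or 'e' add the prefix ra-.
So wafgil → vewafgilar.

vewafgilar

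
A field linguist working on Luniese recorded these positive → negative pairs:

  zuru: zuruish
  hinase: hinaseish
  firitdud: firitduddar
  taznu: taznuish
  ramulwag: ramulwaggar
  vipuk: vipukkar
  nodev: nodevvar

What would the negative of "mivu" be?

"mivu" ends in a vowel. The stems ending in a vowel (zuru → zuruish, taznu → taznuish, hinase → hinaseish) add -ish.
The other pattern: stems ending in a consonant double the final consonant and add -ar.
So mivu → mivuish.

mivuish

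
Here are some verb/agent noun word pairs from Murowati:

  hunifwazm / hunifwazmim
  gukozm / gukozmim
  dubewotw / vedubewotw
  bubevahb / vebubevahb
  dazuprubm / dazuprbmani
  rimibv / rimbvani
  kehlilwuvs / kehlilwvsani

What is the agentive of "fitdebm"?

fitdbmani

hunifwazm and dazuprubm both end in -m yet inflect differently (hunifwazmim, dazuprbmani), so the final letter is not what conditions the rule; the second-to-last letter is.
"fitdebm" has second-to-last letter 'b'. The stems whose second-to-last letter is 'b' (dazuprubm → dazuprbmani, rimibv → rimbvani) delete the last vowel and add -ani.
The other patterns: stems whose second-to-last letter is 'z' add -im; stems whose second-to-last letter is 'h' or 't' add the prefix ve-.
So fitdebm → fitdbmani.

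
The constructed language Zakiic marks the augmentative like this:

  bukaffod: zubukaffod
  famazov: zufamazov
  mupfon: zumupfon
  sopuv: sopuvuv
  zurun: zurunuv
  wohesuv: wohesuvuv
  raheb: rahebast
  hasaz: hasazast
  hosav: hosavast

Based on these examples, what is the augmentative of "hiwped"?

famazov and sopuv both end in -v yet inflect differently (zufamazov, sopuvuv), so the final letter is not what conditions the rule; the last vowel is.
"hiwped" has last vowel 'e'. The one such stem in the data (raheb → rahebast) adds -ast, so the same rule applies.
So hiwped → hiwpedast.

hiwpedast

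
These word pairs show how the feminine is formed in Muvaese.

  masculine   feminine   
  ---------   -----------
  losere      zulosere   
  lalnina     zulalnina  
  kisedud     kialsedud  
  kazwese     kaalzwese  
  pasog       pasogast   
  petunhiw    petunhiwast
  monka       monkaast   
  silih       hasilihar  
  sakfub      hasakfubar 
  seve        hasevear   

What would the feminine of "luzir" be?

zuluzir

losere and kazwese both end in -e yet inflect differently (zulosere, kaalzwese), so the final letter is not what conditions the rule; the first letter is.
"luzir" begins with l-. The stems beginning with l- (losere → zulosere, lalnina → zulalnina) add the prefix zu-.
So luzir → zuluzir.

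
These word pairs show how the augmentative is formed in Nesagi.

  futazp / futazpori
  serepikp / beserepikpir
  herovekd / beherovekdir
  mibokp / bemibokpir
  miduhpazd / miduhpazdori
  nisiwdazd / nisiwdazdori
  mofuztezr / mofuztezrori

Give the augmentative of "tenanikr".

betenanikrir

"tenanikr" has second-to-last letter 'k'. The stems whose second-to-last letter is 'k' (herovekd → beherovekdir, mibokp → bemibokpir, serepikp → beserepikpir) add be- … -ir around the stem.
The other pattern: stems whose second-to-last letter is 'z' add -ori.
So tenanikr → betenanikrir.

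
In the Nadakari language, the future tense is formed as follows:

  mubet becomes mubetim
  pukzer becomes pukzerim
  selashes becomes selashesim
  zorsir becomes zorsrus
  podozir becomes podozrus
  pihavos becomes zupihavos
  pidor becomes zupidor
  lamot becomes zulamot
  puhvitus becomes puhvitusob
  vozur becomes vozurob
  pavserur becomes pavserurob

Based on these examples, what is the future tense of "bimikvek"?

bimikvekim

pukzer and zorsir both end in -r yet inflect differently (pukzerim, zorsrus), so the final letter is not what conditions the rule; the last vowel is.
"bimikvek" has last vowel 'e'. The stems whose last vowel is 'e' (mubet → mubetim, pukzer → pukzerim, selashes → selashesim) add -im.
The other patterns: stems whose last vowel is 'i' delete the last vowel and add -us; stems whose last vowel is 'o' add the prefix zu-; stems whose last vowel is 'u' add -ob.
So bimikvek → bimikvekim.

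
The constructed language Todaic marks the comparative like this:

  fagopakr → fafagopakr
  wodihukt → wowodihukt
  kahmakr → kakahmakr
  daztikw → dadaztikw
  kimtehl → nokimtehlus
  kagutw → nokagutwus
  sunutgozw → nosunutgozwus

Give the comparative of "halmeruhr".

daztikw and kagutw both end in -w yet inflect differently (dadaztikw, nokagutwus), so the final letter is not what conditions the rule; the second-to-last letter is.
"halmeruhr" has second-to-last letter 'h'. The one such stem in the data (kimtehl → nokimtehlus) adds no- … -us around the stem, so the same rule applies.
The other pattern: stems whose second-to-last letter is 'k' repeat the first consonant+vowel as a prefix.
So halmeruhr → nohalmeruhrus.

nohalmeruhrus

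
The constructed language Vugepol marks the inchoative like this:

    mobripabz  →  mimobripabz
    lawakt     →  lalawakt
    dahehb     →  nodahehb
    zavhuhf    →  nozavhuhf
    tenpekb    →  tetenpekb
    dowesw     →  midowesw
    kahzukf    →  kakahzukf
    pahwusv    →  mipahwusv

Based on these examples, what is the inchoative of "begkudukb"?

bebegkudukb

kahzukf and zavhuhf both end in -f yet inflect differently (kakahzukf, nozavhuhf), so the final letter is not what conditions the rule; the second-to-last letter is.
"begkudukb" has second-to-last letter 'k'. The stems whose second-to-last letter is 'k' (tenpekb → tetenpekb, kahzukf → kakahzukf, lawakt → lalawakt) repeat the first consonant+vowel as a prefix.
The other patterns: stems whose second-to-last letter is 'h' add the prefix no-; stems whose second-to-last letter is 'b' or 's' add the prefix mi-.
So begkudukb → bebegkudukb.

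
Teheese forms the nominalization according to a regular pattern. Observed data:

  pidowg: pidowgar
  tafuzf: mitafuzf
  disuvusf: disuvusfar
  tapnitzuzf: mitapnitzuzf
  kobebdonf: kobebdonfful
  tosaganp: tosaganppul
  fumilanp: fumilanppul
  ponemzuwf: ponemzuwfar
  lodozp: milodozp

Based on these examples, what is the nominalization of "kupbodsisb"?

kupbodsisbar

fumilanp and lodozp both end in -p yet inflect differently (fumilanppul, milodozp), so the final letter is not what conditions the rule; the second-to-last letter is.
"kupbodsisb" has second-to-last letter 's'. The one such stem in the data (disuvusf → disuvusfar) adds -ar, so the same rule applies.
The other patterns: stems whose second-to-last letter is 'n' double the final consonant and add -ul; stems whose second-to-last letter is 'z' add the prefix mi-.
So kupbodsisb → kupbodsisbar.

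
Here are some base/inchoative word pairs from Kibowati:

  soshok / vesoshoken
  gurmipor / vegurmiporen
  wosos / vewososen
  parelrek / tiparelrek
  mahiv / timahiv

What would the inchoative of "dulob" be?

veduloben

soshok and parelrek both end in -k yet inflect differently (vesoshoken, tiparelrek), so the final letter is not what conditions the rule; the last vowel is.
"dulob" has last vowel 'o'. The stems whose last vowel is 'o' (soshok → vesoshoken, gurmipor → vegurmiporen, wosos → vewososen) add ve- … -en around the stem.
The other pattern: stems whose last vowel is 'e' or 'i' add the prefix ti-.
So dulob → veduloben.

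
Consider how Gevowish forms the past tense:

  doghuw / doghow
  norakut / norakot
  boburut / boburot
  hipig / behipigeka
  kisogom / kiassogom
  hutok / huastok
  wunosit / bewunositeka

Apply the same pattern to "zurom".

zuasrom

"zurom" has last vowel 'o'. The stems whose last vowel is 'o' (kisogom → kiassogom, hutok → huastok) insert -as- after the first vowel.
The other patterns: stems whose last vowel is 'u' change the last vowel to 'o'; stems whose last vowel is 'i' add be- … -eka around the stem.
So zurom → zuasrom.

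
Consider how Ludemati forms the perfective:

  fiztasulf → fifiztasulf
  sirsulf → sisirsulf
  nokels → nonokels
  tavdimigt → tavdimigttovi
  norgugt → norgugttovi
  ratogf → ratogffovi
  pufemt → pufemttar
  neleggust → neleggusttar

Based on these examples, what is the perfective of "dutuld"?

dudutuld

"dutuld" has second-to-last letter 'l'. The stems whose second-to-last letter is 'l' (fiztasulf → fifiztasulf, sirsulf → sisirsulf, nokels → nonokels) repeat the first consonant+vowel as a prefix.
So dutuld → dudutuld.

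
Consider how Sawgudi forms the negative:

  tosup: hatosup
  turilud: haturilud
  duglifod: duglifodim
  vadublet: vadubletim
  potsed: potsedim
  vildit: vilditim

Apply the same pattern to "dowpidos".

dowpidosim

"dowpidos" has last vowel 'o'. The one such stem in the data (duglifod → duglifodim) adds -im, so the same rule applies.
The other pattern: stems whose last vowel is 'u' add the prefix ha-.
So dowpidos → dowpidosim.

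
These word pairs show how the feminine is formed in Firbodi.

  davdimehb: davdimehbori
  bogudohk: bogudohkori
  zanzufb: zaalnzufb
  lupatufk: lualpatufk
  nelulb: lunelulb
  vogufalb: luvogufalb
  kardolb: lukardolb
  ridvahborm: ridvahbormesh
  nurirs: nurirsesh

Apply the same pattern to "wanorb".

wanorbesh

davdimehb and zanzufb both end in -b yet inflect differently (davdimehbori, zaalnzufb), so the final letter is not what conditions the rule; the second-to-last letter is.
"wanorb" has second-to-last letter 'r'. The stems whose second-to-last letter is 'r' (ridvahborm → ridvahbormesh, nurirs → nurirsesh) add -esh.
The other patterns: stems whose second-to-last letter is 'h' add -ori; stems whose second-to-last letter is 'f' insert -al- after the first vowel; stems whose second-to-last letter is 'l' add the prefix lu-.
So wanorb → wanorbesh.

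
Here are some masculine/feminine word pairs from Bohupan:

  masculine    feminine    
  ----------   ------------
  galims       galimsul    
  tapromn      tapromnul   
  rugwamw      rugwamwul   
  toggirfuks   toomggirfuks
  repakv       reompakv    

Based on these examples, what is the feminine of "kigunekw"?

"kigunekw" has second-to-last letter 'k'. The stems whose second-to-last letter is 'k' (repakv → reompakv, toggirfuks → toomggirfuks) insert -om- after the first vowel.
So kigunekw → kiomgunekw.

kiomgunekw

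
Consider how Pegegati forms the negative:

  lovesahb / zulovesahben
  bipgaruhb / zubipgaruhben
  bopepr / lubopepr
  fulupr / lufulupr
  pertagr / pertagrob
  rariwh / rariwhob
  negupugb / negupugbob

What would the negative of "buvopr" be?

lubuvopr

"buvopr" has second-to-last letter 'p'. The stems whose second-to-last letter is 'p' (bopepr → lubopepr, fulupr → lufulupr) add the prefix lu-.
So buvopr → lubuvopr.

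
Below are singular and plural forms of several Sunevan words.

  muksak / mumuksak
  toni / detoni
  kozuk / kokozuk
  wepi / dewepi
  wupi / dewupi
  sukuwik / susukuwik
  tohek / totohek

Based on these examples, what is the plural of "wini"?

dewini

wepi and sukuwik both have last vowel 'i' yet inflect differently (dewepi, susukuwik), so the last vowel is not what conditions the rule; the final letter is.
"wini" ends in -i. The stems ending in -i (wepi → dewepi, toni → detoni, wupi → dewupi) add the prefix de-.
The other pattern: stems ending in -k repeat the first consonant+vowel as a prefix.
So wini → dewini.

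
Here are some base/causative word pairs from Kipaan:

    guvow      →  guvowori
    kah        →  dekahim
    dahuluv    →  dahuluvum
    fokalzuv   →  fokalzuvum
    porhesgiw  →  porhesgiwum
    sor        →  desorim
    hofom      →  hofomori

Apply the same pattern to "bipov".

bipovori

guvow and porhesgiw both end in -w yet inflect differently (guvowori, porhesgiwum), so the final letter is not what conditions the rule; the number of vowels is.
"bipov" has 2 vowels. The stems with 2 vowels (guvow → guvowori, hofom → hofomori) add -ori.
The other patterns: stems with 1 vowel add de- … -im around the stem; stems with 3 vowels add -um.
So bipov → bipovori.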